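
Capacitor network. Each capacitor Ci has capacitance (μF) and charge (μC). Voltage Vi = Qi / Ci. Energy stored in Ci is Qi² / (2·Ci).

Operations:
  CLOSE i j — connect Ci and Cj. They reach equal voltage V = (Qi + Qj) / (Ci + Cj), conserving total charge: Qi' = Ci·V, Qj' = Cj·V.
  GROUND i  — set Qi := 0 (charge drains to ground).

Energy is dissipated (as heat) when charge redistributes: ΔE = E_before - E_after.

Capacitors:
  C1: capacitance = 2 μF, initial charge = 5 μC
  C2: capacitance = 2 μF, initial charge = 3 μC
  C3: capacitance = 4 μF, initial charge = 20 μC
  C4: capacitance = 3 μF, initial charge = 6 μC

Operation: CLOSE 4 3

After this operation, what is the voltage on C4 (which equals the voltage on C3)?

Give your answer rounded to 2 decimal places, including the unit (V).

Answer: 3.71 V

Derivation:
Initial: C1(2μF, Q=5μC, V=2.50V), C2(2μF, Q=3μC, V=1.50V), C3(4μF, Q=20μC, V=5.00V), C4(3μF, Q=6μC, V=2.00V)
Op 1: CLOSE 4-3: Q_total=26.00, C_total=7.00, V=3.71; Q4=11.14, Q3=14.86; dissipated=7.714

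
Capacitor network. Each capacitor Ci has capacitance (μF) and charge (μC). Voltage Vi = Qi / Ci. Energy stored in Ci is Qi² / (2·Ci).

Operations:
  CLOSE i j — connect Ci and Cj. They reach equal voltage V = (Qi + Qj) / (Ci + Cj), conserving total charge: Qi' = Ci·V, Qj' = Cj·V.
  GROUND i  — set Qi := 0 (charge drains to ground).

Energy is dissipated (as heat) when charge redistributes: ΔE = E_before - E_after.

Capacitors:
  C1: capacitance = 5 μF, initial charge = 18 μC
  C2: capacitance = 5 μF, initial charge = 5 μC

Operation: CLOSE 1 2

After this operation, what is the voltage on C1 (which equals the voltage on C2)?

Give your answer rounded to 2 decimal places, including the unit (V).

Initial: C1(5μF, Q=18μC, V=3.60V), C2(5μF, Q=5μC, V=1.00V)
Op 1: CLOSE 1-2: Q_total=23.00, C_total=10.00, V=2.30; Q1=11.50, Q2=11.50; dissipated=8.450

Answer: 2.30 V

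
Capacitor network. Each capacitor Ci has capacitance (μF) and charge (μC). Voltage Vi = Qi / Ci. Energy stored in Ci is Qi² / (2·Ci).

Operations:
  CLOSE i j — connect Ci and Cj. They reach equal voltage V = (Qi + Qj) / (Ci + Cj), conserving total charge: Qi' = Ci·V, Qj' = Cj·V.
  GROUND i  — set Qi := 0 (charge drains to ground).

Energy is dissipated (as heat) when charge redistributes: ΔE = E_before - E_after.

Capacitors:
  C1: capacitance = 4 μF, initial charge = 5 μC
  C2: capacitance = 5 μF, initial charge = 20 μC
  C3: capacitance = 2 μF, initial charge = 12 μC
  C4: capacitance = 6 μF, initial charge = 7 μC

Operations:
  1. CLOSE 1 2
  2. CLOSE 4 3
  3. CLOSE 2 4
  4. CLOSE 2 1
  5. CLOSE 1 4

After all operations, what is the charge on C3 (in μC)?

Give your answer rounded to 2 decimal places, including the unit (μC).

Initial: C1(4μF, Q=5μC, V=1.25V), C2(5μF, Q=20μC, V=4.00V), C3(2μF, Q=12μC, V=6.00V), C4(6μF, Q=7μC, V=1.17V)
Op 1: CLOSE 1-2: Q_total=25.00, C_total=9.00, V=2.78; Q1=11.11, Q2=13.89; dissipated=8.403
Op 2: CLOSE 4-3: Q_total=19.00, C_total=8.00, V=2.38; Q4=14.25, Q3=4.75; dissipated=17.521
Op 3: CLOSE 2-4: Q_total=28.14, C_total=11.00, V=2.56; Q2=12.79, Q4=15.35; dissipated=0.221
Op 4: CLOSE 2-1: Q_total=23.90, C_total=9.00, V=2.66; Q2=13.28, Q1=10.62; dissipated=0.054
Op 5: CLOSE 1-4: Q_total=25.97, C_total=10.00, V=2.60; Q1=10.39, Q4=15.58; dissipated=0.011
Final charges: Q1=10.39, Q2=13.28, Q3=4.75, Q4=15.58

Answer: 4.75 μC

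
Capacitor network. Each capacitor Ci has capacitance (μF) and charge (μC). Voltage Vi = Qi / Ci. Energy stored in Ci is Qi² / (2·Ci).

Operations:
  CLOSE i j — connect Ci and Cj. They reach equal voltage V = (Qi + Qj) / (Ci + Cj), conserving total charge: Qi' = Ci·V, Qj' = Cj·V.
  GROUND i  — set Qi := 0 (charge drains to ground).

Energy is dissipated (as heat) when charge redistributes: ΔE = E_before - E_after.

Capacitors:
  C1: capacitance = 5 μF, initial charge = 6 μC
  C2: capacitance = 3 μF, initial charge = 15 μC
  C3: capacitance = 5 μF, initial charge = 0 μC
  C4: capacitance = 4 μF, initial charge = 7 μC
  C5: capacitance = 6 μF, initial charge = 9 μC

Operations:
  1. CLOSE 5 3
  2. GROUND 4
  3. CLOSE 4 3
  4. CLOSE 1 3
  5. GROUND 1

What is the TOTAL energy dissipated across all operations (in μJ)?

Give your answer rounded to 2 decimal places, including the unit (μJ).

Answer: 12.34 μJ

Derivation:
Initial: C1(5μF, Q=6μC, V=1.20V), C2(3μF, Q=15μC, V=5.00V), C3(5μF, Q=0μC, V=0.00V), C4(4μF, Q=7μC, V=1.75V), C5(6μF, Q=9μC, V=1.50V)
Op 1: CLOSE 5-3: Q_total=9.00, C_total=11.00, V=0.82; Q5=4.91, Q3=4.09; dissipated=3.068
Op 2: GROUND 4: Q4=0; energy lost=6.125
Op 3: CLOSE 4-3: Q_total=4.09, C_total=9.00, V=0.45; Q4=1.82, Q3=2.27; dissipated=0.744
Op 4: CLOSE 1-3: Q_total=8.27, C_total=10.00, V=0.83; Q1=4.14, Q3=4.14; dissipated=0.695
Op 5: GROUND 1: Q1=0; energy lost=1.711
Total dissipated: 12.343 μJ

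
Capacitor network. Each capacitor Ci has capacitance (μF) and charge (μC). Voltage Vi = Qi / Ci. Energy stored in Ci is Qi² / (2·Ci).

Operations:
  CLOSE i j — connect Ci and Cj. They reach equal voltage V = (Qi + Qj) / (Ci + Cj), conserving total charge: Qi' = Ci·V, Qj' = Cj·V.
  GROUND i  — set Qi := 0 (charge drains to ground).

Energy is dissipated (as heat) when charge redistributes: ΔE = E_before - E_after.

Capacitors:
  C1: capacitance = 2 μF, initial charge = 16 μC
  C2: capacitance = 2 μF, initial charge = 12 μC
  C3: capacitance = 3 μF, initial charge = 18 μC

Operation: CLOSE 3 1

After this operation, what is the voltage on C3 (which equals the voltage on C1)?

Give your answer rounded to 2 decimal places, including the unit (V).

Answer: 6.80 V

Derivation:
Initial: C1(2μF, Q=16μC, V=8.00V), C2(2μF, Q=12μC, V=6.00V), C3(3μF, Q=18μC, V=6.00V)
Op 1: CLOSE 3-1: Q_total=34.00, C_total=5.00, V=6.80; Q3=20.40, Q1=13.60; dissipated=2.400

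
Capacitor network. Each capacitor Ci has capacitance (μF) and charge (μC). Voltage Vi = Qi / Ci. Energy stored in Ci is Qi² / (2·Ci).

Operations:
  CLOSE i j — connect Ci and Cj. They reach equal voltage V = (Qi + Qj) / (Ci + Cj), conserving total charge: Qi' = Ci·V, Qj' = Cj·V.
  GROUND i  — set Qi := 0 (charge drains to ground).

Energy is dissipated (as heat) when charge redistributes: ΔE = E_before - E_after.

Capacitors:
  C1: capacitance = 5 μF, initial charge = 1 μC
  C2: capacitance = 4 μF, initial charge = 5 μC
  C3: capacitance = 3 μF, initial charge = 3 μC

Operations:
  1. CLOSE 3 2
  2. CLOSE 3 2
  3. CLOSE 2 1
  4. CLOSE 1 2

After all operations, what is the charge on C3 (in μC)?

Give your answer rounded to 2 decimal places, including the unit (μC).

Answer: 3.43 μC

Derivation:
Initial: C1(5μF, Q=1μC, V=0.20V), C2(4μF, Q=5μC, V=1.25V), C3(3μF, Q=3μC, V=1.00V)
Op 1: CLOSE 3-2: Q_total=8.00, C_total=7.00, V=1.14; Q3=3.43, Q2=4.57; dissipated=0.054
Op 2: CLOSE 3-2: Q_total=8.00, C_total=7.00, V=1.14; Q3=3.43, Q2=4.57; dissipated=0.000
Op 3: CLOSE 2-1: Q_total=5.57, C_total=9.00, V=0.62; Q2=2.48, Q1=3.10; dissipated=0.988
Op 4: CLOSE 1-2: Q_total=5.57, C_total=9.00, V=0.62; Q1=3.10, Q2=2.48; dissipated=0.000
Final charges: Q1=3.10, Q2=2.48, Q3=3.43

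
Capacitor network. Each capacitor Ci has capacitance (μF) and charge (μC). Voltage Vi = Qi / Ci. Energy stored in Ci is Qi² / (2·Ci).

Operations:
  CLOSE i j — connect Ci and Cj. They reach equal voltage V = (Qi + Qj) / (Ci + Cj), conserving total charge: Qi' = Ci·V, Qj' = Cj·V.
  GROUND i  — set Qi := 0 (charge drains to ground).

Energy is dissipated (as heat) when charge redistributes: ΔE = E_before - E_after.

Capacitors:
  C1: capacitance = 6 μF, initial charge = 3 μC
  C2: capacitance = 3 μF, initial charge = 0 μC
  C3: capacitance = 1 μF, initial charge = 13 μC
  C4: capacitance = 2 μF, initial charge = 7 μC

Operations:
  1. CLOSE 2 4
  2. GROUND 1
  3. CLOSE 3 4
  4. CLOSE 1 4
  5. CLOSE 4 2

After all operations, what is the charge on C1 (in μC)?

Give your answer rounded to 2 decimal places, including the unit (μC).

Initial: C1(6μF, Q=3μC, V=0.50V), C2(3μF, Q=0μC, V=0.00V), C3(1μF, Q=13μC, V=13.00V), C4(2μF, Q=7μC, V=3.50V)
Op 1: CLOSE 2-4: Q_total=7.00, C_total=5.00, V=1.40; Q2=4.20, Q4=2.80; dissipated=7.350
Op 2: GROUND 1: Q1=0; energy lost=0.750
Op 3: CLOSE 3-4: Q_total=15.80, C_total=3.00, V=5.27; Q3=5.27, Q4=10.53; dissipated=44.853
Op 4: CLOSE 1-4: Q_total=10.53, C_total=8.00, V=1.32; Q1=7.90, Q4=2.63; dissipated=20.803
Op 5: CLOSE 4-2: Q_total=6.83, C_total=5.00, V=1.37; Q4=2.73, Q2=4.10; dissipated=0.004
Final charges: Q1=7.90, Q2=4.10, Q3=5.27, Q4=2.73

Answer: 7.90 μC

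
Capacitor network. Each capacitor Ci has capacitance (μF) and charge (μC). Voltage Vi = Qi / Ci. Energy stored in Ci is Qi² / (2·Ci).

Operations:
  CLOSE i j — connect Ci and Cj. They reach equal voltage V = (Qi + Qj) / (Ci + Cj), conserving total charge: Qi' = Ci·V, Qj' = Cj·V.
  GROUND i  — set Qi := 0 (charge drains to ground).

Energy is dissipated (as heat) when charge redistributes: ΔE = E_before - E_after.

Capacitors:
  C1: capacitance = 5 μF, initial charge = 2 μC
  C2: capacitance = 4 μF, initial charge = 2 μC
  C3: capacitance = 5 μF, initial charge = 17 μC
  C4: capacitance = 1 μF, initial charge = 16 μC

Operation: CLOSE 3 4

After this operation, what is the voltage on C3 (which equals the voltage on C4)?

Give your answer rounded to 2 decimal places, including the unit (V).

Answer: 5.50 V

Derivation:
Initial: C1(5μF, Q=2μC, V=0.40V), C2(4μF, Q=2μC, V=0.50V), C3(5μF, Q=17μC, V=3.40V), C4(1μF, Q=16μC, V=16.00V)
Op 1: CLOSE 3-4: Q_total=33.00, C_total=6.00, V=5.50; Q3=27.50, Q4=5.50; dissipated=66.150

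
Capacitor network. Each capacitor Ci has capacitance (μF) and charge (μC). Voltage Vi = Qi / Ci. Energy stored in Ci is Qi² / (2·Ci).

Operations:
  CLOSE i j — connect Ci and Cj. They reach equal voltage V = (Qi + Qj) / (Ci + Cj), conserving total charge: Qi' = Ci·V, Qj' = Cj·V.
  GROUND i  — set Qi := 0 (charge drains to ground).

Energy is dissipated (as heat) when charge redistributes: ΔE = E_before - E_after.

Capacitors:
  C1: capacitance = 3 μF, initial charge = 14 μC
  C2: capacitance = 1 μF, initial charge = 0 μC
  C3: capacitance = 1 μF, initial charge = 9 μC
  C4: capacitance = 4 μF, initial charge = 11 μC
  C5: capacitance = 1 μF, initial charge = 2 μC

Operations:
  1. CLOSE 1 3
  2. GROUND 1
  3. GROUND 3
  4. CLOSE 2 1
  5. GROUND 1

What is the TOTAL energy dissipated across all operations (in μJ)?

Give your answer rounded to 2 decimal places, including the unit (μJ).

Answer: 73.17 μJ

Derivation:
Initial: C1(3μF, Q=14μC, V=4.67V), C2(1μF, Q=0μC, V=0.00V), C3(1μF, Q=9μC, V=9.00V), C4(4μF, Q=11μC, V=2.75V), C5(1μF, Q=2μC, V=2.00V)
Op 1: CLOSE 1-3: Q_total=23.00, C_total=4.00, V=5.75; Q1=17.25, Q3=5.75; dissipated=7.042
Op 2: GROUND 1: Q1=0; energy lost=49.594
Op 3: GROUND 3: Q3=0; energy lost=16.531
Op 4: CLOSE 2-1: Q_total=0.00, C_total=4.00, V=0.00; Q2=0.00, Q1=0.00; dissipated=0.000
Op 5: GROUND 1: Q1=0; energy lost=0.000
Total dissipated: 73.167 μJ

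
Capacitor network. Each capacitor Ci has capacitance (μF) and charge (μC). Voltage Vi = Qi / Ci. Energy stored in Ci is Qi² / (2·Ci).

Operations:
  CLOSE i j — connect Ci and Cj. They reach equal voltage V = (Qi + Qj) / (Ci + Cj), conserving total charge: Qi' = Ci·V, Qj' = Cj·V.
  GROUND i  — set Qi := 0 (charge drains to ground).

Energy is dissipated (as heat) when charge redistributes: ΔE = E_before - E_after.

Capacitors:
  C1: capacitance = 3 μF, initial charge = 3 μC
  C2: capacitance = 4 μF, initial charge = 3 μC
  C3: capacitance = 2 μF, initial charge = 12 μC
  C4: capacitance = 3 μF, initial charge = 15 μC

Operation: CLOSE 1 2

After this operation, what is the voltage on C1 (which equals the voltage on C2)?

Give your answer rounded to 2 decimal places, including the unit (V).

Initial: C1(3μF, Q=3μC, V=1.00V), C2(4μF, Q=3μC, V=0.75V), C3(2μF, Q=12μC, V=6.00V), C4(3μF, Q=15μC, V=5.00V)
Op 1: CLOSE 1-2: Q_total=6.00, C_total=7.00, V=0.86; Q1=2.57, Q2=3.43; dissipated=0.054

Answer: 0.86 V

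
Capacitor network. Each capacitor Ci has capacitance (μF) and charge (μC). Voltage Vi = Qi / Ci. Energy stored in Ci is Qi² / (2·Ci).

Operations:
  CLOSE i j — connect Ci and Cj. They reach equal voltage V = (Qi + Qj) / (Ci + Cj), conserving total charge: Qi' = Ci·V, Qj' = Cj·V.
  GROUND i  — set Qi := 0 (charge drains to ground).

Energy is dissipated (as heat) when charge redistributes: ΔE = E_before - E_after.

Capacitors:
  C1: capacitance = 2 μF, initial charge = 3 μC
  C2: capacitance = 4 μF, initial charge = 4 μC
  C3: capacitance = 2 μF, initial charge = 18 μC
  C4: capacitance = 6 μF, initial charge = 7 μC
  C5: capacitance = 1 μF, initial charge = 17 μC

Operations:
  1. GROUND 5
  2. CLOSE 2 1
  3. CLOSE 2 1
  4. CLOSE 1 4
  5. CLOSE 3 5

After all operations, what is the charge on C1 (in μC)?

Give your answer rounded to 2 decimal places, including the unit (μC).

Initial: C1(2μF, Q=3μC, V=1.50V), C2(4μF, Q=4μC, V=1.00V), C3(2μF, Q=18μC, V=9.00V), C4(6μF, Q=7μC, V=1.17V), C5(1μF, Q=17μC, V=17.00V)
Op 1: GROUND 5: Q5=0; energy lost=144.500
Op 2: CLOSE 2-1: Q_total=7.00, C_total=6.00, V=1.17; Q2=4.67, Q1=2.33; dissipated=0.167
Op 3: CLOSE 2-1: Q_total=7.00, C_total=6.00, V=1.17; Q2=4.67, Q1=2.33; dissipated=0.000
Op 4: CLOSE 1-4: Q_total=9.33, C_total=8.00, V=1.17; Q1=2.33, Q4=7.00; dissipated=0.000
Op 5: CLOSE 3-5: Q_total=18.00, C_total=3.00, V=6.00; Q3=12.00, Q5=6.00; dissipated=27.000
Final charges: Q1=2.33, Q2=4.67, Q3=12.00, Q4=7.00, Q5=6.00

Answer: 2.33 μC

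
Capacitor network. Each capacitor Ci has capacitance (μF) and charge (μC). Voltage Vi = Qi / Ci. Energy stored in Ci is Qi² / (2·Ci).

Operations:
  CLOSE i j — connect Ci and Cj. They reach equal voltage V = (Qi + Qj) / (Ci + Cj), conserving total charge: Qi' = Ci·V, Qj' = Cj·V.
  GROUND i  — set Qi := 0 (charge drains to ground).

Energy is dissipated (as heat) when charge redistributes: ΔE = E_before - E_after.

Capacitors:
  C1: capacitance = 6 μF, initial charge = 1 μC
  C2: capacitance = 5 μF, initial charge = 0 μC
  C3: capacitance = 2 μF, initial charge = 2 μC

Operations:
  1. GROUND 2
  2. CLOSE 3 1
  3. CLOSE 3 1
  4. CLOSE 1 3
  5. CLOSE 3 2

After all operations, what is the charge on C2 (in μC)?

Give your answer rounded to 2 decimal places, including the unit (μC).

Answer: 0.54 μC

Derivation:
Initial: C1(6μF, Q=1μC, V=0.17V), C2(5μF, Q=0μC, V=0.00V), C3(2μF, Q=2μC, V=1.00V)
Op 1: GROUND 2: Q2=0; energy lost=0.000
Op 2: CLOSE 3-1: Q_total=3.00, C_total=8.00, V=0.38; Q3=0.75, Q1=2.25; dissipated=0.521
Op 3: CLOSE 3-1: Q_total=3.00, C_total=8.00, V=0.38; Q3=0.75, Q1=2.25; dissipated=0.000
Op 4: CLOSE 1-3: Q_total=3.00, C_total=8.00, V=0.38; Q1=2.25, Q3=0.75; dissipated=0.000
Op 5: CLOSE 3-2: Q_total=0.75, C_total=7.00, V=0.11; Q3=0.21, Q2=0.54; dissipated=0.100
Final charges: Q1=2.25, Q2=0.54, Q3=0.21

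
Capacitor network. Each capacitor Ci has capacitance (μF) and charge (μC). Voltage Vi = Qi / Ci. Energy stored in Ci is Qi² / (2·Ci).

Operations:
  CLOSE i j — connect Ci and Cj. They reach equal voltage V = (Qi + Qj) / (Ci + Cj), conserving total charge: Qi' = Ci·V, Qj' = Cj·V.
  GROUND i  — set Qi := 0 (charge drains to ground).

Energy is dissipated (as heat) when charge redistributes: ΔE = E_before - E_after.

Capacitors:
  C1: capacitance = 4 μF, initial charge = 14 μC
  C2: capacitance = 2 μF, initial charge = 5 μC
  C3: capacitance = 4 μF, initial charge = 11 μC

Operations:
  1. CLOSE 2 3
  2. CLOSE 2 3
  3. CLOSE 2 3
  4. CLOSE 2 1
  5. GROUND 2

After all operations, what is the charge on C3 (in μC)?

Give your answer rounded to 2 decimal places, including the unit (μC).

Answer: 10.67 μC

Derivation:
Initial: C1(4μF, Q=14μC, V=3.50V), C2(2μF, Q=5μC, V=2.50V), C3(4μF, Q=11μC, V=2.75V)
Op 1: CLOSE 2-3: Q_total=16.00, C_total=6.00, V=2.67; Q2=5.33, Q3=10.67; dissipated=0.042
Op 2: CLOSE 2-3: Q_total=16.00, C_total=6.00, V=2.67; Q2=5.33, Q3=10.67; dissipated=0.000
Op 3: CLOSE 2-3: Q_total=16.00, C_total=6.00, V=2.67; Q2=5.33, Q3=10.67; dissipated=0.000
Op 4: CLOSE 2-1: Q_total=19.33, C_total=6.00, V=3.22; Q2=6.44, Q1=12.89; dissipated=0.463
Op 5: GROUND 2: Q2=0; energy lost=10.383
Final charges: Q1=12.89, Q2=0.00, Q3=10.67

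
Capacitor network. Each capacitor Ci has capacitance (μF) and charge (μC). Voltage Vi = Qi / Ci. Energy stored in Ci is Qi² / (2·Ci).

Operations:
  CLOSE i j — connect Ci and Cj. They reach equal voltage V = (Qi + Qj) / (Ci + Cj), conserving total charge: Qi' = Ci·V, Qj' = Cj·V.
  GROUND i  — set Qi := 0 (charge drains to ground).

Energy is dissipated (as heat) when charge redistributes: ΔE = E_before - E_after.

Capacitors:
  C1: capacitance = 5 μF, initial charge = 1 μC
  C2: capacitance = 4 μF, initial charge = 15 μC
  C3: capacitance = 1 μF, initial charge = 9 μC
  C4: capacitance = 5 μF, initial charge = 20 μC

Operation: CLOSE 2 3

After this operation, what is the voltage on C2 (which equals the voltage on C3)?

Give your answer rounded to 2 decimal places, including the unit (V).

Answer: 4.80 V

Derivation:
Initial: C1(5μF, Q=1μC, V=0.20V), C2(4μF, Q=15μC, V=3.75V), C3(1μF, Q=9μC, V=9.00V), C4(5μF, Q=20μC, V=4.00V)
Op 1: CLOSE 2-3: Q_total=24.00, C_total=5.00, V=4.80; Q2=19.20, Q3=4.80; dissipated=11.025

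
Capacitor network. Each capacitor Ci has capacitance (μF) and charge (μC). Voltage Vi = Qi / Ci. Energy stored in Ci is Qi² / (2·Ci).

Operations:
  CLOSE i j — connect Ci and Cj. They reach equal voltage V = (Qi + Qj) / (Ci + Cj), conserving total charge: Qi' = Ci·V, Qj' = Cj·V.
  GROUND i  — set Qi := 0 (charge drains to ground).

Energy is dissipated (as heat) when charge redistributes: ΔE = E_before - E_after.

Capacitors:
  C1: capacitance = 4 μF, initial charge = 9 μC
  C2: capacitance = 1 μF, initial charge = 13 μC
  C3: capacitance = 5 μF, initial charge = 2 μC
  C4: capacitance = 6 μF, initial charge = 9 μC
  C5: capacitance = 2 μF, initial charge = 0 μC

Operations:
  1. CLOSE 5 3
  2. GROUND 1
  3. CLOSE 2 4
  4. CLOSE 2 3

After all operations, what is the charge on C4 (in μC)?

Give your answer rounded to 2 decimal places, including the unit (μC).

Answer: 18.86 μC

Derivation:
Initial: C1(4μF, Q=9μC, V=2.25V), C2(1μF, Q=13μC, V=13.00V), C3(5μF, Q=2μC, V=0.40V), C4(6μF, Q=9μC, V=1.50V), C5(2μF, Q=0μC, V=0.00V)
Op 1: CLOSE 5-3: Q_total=2.00, C_total=7.00, V=0.29; Q5=0.57, Q3=1.43; dissipated=0.114
Op 2: GROUND 1: Q1=0; energy lost=10.125
Op 3: CLOSE 2-4: Q_total=22.00, C_total=7.00, V=3.14; Q2=3.14, Q4=18.86; dissipated=56.679
Op 4: CLOSE 2-3: Q_total=4.57, C_total=6.00, V=0.76; Q2=0.76, Q3=3.81; dissipated=3.401
Final charges: Q1=0.00, Q2=0.76, Q3=3.81, Q4=18.86, Q5=0.57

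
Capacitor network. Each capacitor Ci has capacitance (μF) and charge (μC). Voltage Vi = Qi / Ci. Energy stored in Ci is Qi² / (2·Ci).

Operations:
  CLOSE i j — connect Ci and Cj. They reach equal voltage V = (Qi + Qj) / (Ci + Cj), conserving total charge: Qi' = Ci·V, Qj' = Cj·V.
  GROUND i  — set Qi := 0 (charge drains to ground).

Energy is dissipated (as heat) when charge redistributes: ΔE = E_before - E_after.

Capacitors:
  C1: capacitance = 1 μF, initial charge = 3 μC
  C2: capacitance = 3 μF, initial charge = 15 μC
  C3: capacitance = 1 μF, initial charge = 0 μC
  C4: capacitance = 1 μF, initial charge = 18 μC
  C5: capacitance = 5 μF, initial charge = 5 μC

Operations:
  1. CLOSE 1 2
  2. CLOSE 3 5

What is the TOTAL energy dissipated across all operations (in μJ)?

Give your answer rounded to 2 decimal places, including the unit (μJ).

Answer: 1.92 μJ

Derivation:
Initial: C1(1μF, Q=3μC, V=3.00V), C2(3μF, Q=15μC, V=5.00V), C3(1μF, Q=0μC, V=0.00V), C4(1μF, Q=18μC, V=18.00V), C5(5μF, Q=5μC, V=1.00V)
Op 1: CLOSE 1-2: Q_total=18.00, C_total=4.00, V=4.50; Q1=4.50, Q2=13.50; dissipated=1.500
Op 2: CLOSE 3-5: Q_total=5.00, C_total=6.00, V=0.83; Q3=0.83, Q5=4.17; dissipated=0.417
Total dissipated: 1.917 μJ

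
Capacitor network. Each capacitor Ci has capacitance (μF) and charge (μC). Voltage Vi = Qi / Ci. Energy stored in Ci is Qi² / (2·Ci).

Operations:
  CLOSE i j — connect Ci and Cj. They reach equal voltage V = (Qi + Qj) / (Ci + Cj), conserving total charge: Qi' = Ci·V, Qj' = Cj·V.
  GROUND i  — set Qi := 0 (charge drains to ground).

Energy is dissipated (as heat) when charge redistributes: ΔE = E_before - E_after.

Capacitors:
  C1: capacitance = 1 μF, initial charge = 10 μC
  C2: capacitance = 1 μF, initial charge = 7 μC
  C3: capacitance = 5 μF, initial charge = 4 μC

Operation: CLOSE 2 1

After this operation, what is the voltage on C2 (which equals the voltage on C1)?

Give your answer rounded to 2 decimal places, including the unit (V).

Initial: C1(1μF, Q=10μC, V=10.00V), C2(1μF, Q=7μC, V=7.00V), C3(5μF, Q=4μC, V=0.80V)
Op 1: CLOSE 2-1: Q_total=17.00, C_total=2.00, V=8.50; Q2=8.50, Q1=8.50; dissipated=2.250

Answer: 8.50 V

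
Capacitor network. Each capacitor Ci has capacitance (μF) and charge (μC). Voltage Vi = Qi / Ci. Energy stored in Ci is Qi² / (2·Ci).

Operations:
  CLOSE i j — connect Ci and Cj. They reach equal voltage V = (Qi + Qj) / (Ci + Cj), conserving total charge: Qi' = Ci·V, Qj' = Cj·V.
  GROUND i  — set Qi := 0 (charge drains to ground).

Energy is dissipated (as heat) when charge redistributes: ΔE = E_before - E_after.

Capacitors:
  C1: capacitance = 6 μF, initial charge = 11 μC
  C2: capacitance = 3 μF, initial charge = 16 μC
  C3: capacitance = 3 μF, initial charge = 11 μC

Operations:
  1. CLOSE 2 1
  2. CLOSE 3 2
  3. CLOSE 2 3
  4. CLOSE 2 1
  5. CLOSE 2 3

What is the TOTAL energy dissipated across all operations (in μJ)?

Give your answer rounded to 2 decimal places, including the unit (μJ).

Initial: C1(6μF, Q=11μC, V=1.83V), C2(3μF, Q=16μC, V=5.33V), C3(3μF, Q=11μC, V=3.67V)
Op 1: CLOSE 2-1: Q_total=27.00, C_total=9.00, V=3.00; Q2=9.00, Q1=18.00; dissipated=12.250
Op 2: CLOSE 3-2: Q_total=20.00, C_total=6.00, V=3.33; Q3=10.00, Q2=10.00; dissipated=0.333
Op 3: CLOSE 2-3: Q_total=20.00, C_total=6.00, V=3.33; Q2=10.00, Q3=10.00; dissipated=0.000
Op 4: CLOSE 2-1: Q_total=28.00, C_total=9.00, V=3.11; Q2=9.33, Q1=18.67; dissipated=0.111
Op 5: CLOSE 2-3: Q_total=19.33, C_total=6.00, V=3.22; Q2=9.67, Q3=9.67; dissipated=0.037
Total dissipated: 12.731 μJ

Answer: 12.73 μJ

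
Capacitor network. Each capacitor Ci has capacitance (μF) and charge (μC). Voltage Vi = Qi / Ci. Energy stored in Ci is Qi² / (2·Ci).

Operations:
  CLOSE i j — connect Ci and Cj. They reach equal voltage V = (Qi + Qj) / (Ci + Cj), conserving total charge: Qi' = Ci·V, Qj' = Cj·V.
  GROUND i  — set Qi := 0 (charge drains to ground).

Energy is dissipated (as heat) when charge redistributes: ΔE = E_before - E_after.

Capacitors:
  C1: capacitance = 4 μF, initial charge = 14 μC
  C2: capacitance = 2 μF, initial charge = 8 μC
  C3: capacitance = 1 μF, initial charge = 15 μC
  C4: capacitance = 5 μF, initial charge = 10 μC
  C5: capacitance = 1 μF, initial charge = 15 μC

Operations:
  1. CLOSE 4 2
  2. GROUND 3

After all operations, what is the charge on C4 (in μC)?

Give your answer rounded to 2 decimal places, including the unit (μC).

Initial: C1(4μF, Q=14μC, V=3.50V), C2(2μF, Q=8μC, V=4.00V), C3(1μF, Q=15μC, V=15.00V), C4(5μF, Q=10μC, V=2.00V), C5(1μF, Q=15μC, V=15.00V)
Op 1: CLOSE 4-2: Q_total=18.00, C_total=7.00, V=2.57; Q4=12.86, Q2=5.14; dissipated=2.857
Op 2: GROUND 3: Q3=0; energy lost=112.500
Final charges: Q1=14.00, Q2=5.14, Q3=0.00, Q4=12.86, Q5=15.00

Answer: 12.86 μC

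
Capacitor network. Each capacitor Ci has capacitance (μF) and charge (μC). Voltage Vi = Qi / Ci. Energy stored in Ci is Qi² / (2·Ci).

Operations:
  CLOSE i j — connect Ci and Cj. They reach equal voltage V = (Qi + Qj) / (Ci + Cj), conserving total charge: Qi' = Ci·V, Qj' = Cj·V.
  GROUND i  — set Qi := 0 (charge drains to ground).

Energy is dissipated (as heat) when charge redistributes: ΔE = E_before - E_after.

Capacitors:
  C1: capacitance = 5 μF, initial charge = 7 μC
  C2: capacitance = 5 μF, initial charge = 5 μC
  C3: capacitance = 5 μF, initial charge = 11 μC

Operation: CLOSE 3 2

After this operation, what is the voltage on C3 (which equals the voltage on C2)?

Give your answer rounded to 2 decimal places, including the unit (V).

Initial: C1(5μF, Q=7μC, V=1.40V), C2(5μF, Q=5μC, V=1.00V), C3(5μF, Q=11μC, V=2.20V)
Op 1: CLOSE 3-2: Q_total=16.00, C_total=10.00, V=1.60; Q3=8.00, Q2=8.00; dissipated=1.800

Answer: 1.60 V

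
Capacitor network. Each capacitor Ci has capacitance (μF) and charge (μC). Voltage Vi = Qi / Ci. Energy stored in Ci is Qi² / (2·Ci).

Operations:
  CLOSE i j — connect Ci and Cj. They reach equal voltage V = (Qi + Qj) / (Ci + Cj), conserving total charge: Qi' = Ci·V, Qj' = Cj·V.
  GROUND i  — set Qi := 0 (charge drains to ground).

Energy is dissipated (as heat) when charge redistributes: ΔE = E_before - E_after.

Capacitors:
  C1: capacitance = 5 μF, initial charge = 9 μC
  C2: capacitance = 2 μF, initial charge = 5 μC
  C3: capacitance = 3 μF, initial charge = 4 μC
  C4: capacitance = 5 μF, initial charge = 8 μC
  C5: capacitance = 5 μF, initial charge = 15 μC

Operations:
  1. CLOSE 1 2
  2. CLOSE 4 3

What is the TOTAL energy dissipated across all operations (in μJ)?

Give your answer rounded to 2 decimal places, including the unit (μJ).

Initial: C1(5μF, Q=9μC, V=1.80V), C2(2μF, Q=5μC, V=2.50V), C3(3μF, Q=4μC, V=1.33V), C4(5μF, Q=8μC, V=1.60V), C5(5μF, Q=15μC, V=3.00V)
Op 1: CLOSE 1-2: Q_total=14.00, C_total=7.00, V=2.00; Q1=10.00, Q2=4.00; dissipated=0.350
Op 2: CLOSE 4-3: Q_total=12.00, C_total=8.00, V=1.50; Q4=7.50, Q3=4.50; dissipated=0.067
Total dissipated: 0.417 μJ

Answer: 0.42 μJ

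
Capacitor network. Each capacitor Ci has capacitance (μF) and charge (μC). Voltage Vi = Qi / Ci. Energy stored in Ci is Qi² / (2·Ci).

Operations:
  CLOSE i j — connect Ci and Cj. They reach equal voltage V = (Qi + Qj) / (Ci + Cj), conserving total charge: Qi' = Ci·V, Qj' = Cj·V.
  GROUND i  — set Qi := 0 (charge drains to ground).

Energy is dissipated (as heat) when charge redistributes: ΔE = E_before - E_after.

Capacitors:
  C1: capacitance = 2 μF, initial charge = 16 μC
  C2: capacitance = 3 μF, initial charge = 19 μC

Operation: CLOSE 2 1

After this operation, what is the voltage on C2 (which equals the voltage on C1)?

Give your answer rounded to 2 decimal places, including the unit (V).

Answer: 7.00 V

Derivation:
Initial: C1(2μF, Q=16μC, V=8.00V), C2(3μF, Q=19μC, V=6.33V)
Op 1: CLOSE 2-1: Q_total=35.00, C_total=5.00, V=7.00; Q2=21.00, Q1=14.00; dissipated=1.667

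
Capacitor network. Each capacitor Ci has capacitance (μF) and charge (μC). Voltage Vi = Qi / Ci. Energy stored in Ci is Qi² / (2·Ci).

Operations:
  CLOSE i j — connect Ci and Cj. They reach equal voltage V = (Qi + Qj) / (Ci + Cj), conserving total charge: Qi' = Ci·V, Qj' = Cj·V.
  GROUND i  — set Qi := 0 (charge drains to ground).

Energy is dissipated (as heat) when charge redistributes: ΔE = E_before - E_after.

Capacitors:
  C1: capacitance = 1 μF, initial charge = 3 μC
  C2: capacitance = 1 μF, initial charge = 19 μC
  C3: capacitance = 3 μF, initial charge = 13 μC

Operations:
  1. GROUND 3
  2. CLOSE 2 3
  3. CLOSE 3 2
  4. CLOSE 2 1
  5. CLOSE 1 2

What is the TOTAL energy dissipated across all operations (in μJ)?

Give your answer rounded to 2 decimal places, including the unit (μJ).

Answer: 164.31 μJ

Derivation:
Initial: C1(1μF, Q=3μC, V=3.00V), C2(1μF, Q=19μC, V=19.00V), C3(3μF, Q=13μC, V=4.33V)
Op 1: GROUND 3: Q3=0; energy lost=28.167
Op 2: CLOSE 2-3: Q_total=19.00, C_total=4.00, V=4.75; Q2=4.75, Q3=14.25; dissipated=135.375
Op 3: CLOSE 3-2: Q_total=19.00, C_total=4.00, V=4.75; Q3=14.25, Q2=4.75; dissipated=0.000
Op 4: CLOSE 2-1: Q_total=7.75, C_total=2.00, V=3.88; Q2=3.88, Q1=3.88; dissipated=0.766
Op 5: CLOSE 1-2: Q_total=7.75, C_total=2.00, V=3.88; Q1=3.88, Q2=3.88; dissipated=0.000
Total dissipated: 164.307 μJ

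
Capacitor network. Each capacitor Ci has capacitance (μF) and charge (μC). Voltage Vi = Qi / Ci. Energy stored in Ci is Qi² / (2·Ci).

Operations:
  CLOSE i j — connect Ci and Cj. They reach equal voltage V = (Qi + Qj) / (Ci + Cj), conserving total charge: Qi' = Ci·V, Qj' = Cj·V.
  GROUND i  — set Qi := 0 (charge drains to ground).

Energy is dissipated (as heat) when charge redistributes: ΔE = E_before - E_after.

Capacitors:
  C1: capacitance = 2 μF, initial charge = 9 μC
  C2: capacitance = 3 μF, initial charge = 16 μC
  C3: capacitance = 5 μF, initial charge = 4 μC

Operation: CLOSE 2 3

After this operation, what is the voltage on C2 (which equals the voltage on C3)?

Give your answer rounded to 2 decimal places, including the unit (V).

Answer: 2.50 V

Derivation:
Initial: C1(2μF, Q=9μC, V=4.50V), C2(3μF, Q=16μC, V=5.33V), C3(5μF, Q=4μC, V=0.80V)
Op 1: CLOSE 2-3: Q_total=20.00, C_total=8.00, V=2.50; Q2=7.50, Q3=12.50; dissipated=19.267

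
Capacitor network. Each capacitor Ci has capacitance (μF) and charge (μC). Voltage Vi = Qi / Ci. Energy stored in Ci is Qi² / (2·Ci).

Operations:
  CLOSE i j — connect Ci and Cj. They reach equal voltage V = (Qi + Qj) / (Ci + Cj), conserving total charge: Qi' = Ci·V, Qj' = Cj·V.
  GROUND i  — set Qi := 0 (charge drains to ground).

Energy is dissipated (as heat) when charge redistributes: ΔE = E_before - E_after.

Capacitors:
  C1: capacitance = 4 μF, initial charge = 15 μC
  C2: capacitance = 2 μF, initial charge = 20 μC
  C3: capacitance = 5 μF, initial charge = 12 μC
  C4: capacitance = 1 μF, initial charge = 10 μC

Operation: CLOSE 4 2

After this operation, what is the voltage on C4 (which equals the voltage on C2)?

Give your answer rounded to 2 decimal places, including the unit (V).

Answer: 10.00 V

Derivation:
Initial: C1(4μF, Q=15μC, V=3.75V), C2(2μF, Q=20μC, V=10.00V), C3(5μF, Q=12μC, V=2.40V), C4(1μF, Q=10μC, V=10.00V)
Op 1: CLOSE 4-2: Q_total=30.00, C_total=3.00, V=10.00; Q4=10.00, Q2=20.00; dissipated=0.000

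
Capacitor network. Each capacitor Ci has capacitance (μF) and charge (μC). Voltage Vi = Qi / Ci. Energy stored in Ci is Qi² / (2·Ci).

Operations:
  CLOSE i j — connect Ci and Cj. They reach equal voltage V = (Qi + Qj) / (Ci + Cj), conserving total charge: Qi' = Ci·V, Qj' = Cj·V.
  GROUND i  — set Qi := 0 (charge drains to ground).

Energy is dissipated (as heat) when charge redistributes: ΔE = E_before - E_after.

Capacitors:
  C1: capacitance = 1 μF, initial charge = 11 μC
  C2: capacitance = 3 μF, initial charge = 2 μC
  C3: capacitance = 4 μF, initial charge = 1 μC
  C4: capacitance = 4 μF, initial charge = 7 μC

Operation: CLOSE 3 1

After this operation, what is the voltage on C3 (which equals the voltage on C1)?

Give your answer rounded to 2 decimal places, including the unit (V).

Answer: 2.40 V

Derivation:
Initial: C1(1μF, Q=11μC, V=11.00V), C2(3μF, Q=2μC, V=0.67V), C3(4μF, Q=1μC, V=0.25V), C4(4μF, Q=7μC, V=1.75V)
Op 1: CLOSE 3-1: Q_total=12.00, C_total=5.00, V=2.40; Q3=9.60, Q1=2.40; dissipated=46.225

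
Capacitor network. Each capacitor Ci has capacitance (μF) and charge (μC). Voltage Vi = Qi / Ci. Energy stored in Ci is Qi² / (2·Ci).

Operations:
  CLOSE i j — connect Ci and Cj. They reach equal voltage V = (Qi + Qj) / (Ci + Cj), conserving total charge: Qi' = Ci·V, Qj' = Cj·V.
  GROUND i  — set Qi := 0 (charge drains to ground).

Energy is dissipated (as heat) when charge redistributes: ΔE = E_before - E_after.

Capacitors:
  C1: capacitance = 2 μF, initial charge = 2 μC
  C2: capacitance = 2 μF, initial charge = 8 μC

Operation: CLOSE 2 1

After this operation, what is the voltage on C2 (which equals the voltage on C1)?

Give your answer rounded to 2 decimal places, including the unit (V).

Answer: 2.50 V

Derivation:
Initial: C1(2μF, Q=2μC, V=1.00V), C2(2μF, Q=8μC, V=4.00V)
Op 1: CLOSE 2-1: Q_total=10.00, C_total=4.00, V=2.50; Q2=5.00, Q1=5.00; dissipated=4.500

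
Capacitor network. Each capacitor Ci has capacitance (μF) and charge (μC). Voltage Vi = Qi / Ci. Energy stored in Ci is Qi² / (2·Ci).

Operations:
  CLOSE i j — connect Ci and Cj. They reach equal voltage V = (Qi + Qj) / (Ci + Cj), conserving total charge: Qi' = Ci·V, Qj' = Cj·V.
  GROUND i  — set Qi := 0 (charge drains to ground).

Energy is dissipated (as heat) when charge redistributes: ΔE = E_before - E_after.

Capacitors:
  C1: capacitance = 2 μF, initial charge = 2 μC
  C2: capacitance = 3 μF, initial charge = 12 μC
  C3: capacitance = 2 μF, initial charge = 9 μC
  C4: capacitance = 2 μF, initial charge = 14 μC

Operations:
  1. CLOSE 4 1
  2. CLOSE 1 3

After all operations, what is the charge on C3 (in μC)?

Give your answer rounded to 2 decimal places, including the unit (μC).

Answer: 8.50 μC

Derivation:
Initial: C1(2μF, Q=2μC, V=1.00V), C2(3μF, Q=12μC, V=4.00V), C3(2μF, Q=9μC, V=4.50V), C4(2μF, Q=14μC, V=7.00V)
Op 1: CLOSE 4-1: Q_total=16.00, C_total=4.00, V=4.00; Q4=8.00, Q1=8.00; dissipated=18.000
Op 2: CLOSE 1-3: Q_total=17.00, C_total=4.00, V=4.25; Q1=8.50, Q3=8.50; dissipated=0.125
Final charges: Q1=8.50, Q2=12.00, Q3=8.50, Q4=8.00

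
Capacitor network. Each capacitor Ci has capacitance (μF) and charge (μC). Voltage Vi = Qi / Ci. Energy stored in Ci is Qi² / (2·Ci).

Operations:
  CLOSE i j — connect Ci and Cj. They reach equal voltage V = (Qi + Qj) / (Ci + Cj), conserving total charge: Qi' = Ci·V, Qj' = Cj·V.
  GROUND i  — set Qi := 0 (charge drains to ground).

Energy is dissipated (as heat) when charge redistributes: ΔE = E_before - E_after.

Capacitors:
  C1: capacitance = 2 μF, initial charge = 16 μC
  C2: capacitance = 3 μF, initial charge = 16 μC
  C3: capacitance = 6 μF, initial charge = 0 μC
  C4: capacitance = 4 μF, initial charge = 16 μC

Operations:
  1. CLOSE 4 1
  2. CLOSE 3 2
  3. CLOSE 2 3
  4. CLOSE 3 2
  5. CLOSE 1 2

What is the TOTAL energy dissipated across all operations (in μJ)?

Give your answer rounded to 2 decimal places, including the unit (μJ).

Initial: C1(2μF, Q=16μC, V=8.00V), C2(3μF, Q=16μC, V=5.33V), C3(6μF, Q=0μC, V=0.00V), C4(4μF, Q=16μC, V=4.00V)
Op 1: CLOSE 4-1: Q_total=32.00, C_total=6.00, V=5.33; Q4=21.33, Q1=10.67; dissipated=10.667
Op 2: CLOSE 3-2: Q_total=16.00, C_total=9.00, V=1.78; Q3=10.67, Q2=5.33; dissipated=28.444
Op 3: CLOSE 2-3: Q_total=16.00, C_total=9.00, V=1.78; Q2=5.33, Q3=10.67; dissipated=0.000
Op 4: CLOSE 3-2: Q_total=16.00, C_total=9.00, V=1.78; Q3=10.67, Q2=5.33; dissipated=0.000
Op 5: CLOSE 1-2: Q_total=16.00, C_total=5.00, V=3.20; Q1=6.40, Q2=9.60; dissipated=7.585
Total dissipated: 46.696 μJ

Answer: 46.70 μJ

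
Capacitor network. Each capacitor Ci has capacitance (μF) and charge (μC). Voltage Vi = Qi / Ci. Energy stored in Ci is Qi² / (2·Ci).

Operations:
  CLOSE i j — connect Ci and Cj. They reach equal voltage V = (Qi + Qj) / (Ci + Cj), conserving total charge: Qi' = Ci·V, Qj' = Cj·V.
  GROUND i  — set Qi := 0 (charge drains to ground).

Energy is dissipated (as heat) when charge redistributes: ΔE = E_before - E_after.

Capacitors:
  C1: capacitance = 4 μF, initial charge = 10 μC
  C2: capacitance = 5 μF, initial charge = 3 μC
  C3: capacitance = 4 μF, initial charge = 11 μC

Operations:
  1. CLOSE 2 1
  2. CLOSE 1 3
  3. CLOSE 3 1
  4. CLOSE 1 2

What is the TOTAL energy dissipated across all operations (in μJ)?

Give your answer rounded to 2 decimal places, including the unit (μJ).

Answer: 6.19 μJ

Derivation:
Initial: C1(4μF, Q=10μC, V=2.50V), C2(5μF, Q=3μC, V=0.60V), C3(4μF, Q=11μC, V=2.75V)
Op 1: CLOSE 2-1: Q_total=13.00, C_total=9.00, V=1.44; Q2=7.22, Q1=5.78; dissipated=4.011
Op 2: CLOSE 1-3: Q_total=16.78, C_total=8.00, V=2.10; Q1=8.39, Q3=8.39; dissipated=1.704
Op 3: CLOSE 3-1: Q_total=16.78, C_total=8.00, V=2.10; Q3=8.39, Q1=8.39; dissipated=0.000
Op 4: CLOSE 1-2: Q_total=15.61, C_total=9.00, V=1.73; Q1=6.94, Q2=8.67; dissipated=0.473
Total dissipated: 6.189 μJ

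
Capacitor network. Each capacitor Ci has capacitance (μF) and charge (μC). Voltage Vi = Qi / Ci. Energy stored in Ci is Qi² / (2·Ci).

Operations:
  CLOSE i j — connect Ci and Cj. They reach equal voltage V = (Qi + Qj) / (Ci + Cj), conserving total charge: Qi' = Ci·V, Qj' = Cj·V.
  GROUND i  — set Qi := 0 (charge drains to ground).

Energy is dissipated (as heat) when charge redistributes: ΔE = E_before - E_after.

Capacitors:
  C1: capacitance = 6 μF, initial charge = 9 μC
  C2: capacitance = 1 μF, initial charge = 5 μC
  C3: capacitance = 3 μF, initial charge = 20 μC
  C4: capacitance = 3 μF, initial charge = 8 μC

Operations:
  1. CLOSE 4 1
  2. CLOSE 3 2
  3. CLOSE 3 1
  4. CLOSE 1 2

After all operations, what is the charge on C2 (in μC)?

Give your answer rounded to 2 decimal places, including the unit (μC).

Initial: C1(6μF, Q=9μC, V=1.50V), C2(1μF, Q=5μC, V=5.00V), C3(3μF, Q=20μC, V=6.67V), C4(3μF, Q=8μC, V=2.67V)
Op 1: CLOSE 4-1: Q_total=17.00, C_total=9.00, V=1.89; Q4=5.67, Q1=11.33; dissipated=1.361
Op 2: CLOSE 3-2: Q_total=25.00, C_total=4.00, V=6.25; Q3=18.75, Q2=6.25; dissipated=1.042
Op 3: CLOSE 3-1: Q_total=30.08, C_total=9.00, V=3.34; Q3=10.03, Q1=20.06; dissipated=19.019
Op 4: CLOSE 1-2: Q_total=26.31, C_total=7.00, V=3.76; Q1=22.55, Q2=3.76; dissipated=3.623
Final charges: Q1=22.55, Q2=3.76, Q3=10.03, Q4=5.67

Answer: 3.76 μC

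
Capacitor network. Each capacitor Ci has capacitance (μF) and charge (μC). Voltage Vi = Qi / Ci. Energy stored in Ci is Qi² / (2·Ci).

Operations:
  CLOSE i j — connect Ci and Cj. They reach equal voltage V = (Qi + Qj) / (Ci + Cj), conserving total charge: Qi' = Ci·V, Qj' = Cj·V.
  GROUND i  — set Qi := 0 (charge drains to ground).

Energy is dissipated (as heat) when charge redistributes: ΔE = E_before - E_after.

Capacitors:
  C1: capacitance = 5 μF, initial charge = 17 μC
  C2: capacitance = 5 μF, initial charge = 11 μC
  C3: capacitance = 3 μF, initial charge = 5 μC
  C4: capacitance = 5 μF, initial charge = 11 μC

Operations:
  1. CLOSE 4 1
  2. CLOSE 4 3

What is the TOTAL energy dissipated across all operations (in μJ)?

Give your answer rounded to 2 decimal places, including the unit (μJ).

Answer: 3.00 μJ

Derivation:
Initial: C1(5μF, Q=17μC, V=3.40V), C2(5μF, Q=11μC, V=2.20V), C3(3μF, Q=5μC, V=1.67V), C4(5μF, Q=11μC, V=2.20V)
Op 1: CLOSE 4-1: Q_total=28.00, C_total=10.00, V=2.80; Q4=14.00, Q1=14.00; dissipated=1.800
Op 2: CLOSE 4-3: Q_total=19.00, C_total=8.00, V=2.38; Q4=11.88, Q3=7.12; dissipated=1.204
Total dissipated: 3.004 μJ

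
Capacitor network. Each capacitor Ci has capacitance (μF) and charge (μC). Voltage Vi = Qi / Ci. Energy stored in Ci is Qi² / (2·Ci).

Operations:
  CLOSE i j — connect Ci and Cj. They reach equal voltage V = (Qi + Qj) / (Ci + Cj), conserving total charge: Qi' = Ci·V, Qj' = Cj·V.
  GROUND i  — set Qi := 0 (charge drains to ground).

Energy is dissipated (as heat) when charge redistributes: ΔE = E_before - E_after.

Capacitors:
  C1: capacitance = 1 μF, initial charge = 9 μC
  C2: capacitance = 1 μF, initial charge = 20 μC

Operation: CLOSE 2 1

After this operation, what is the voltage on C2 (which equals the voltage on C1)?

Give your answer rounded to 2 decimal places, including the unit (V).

Answer: 14.50 V

Derivation:
Initial: C1(1μF, Q=9μC, V=9.00V), C2(1μF, Q=20μC, V=20.00V)
Op 1: CLOSE 2-1: Q_total=29.00, C_total=2.00, V=14.50; Q2=14.50, Q1=14.50; dissipated=30.250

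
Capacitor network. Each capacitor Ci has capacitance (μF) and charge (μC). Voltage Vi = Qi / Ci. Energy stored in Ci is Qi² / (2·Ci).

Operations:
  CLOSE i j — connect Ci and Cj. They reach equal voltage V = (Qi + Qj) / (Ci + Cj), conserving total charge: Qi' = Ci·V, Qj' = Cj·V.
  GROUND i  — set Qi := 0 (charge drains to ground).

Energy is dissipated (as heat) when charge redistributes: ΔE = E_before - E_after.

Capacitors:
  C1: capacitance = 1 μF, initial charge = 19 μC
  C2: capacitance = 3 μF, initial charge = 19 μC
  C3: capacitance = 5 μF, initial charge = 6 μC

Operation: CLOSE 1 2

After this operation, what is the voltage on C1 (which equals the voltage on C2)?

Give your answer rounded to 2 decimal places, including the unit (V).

Answer: 9.50 V

Derivation:
Initial: C1(1μF, Q=19μC, V=19.00V), C2(3μF, Q=19μC, V=6.33V), C3(5μF, Q=6μC, V=1.20V)
Op 1: CLOSE 1-2: Q_total=38.00, C_total=4.00, V=9.50; Q1=9.50, Q2=28.50; dissipated=60.167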